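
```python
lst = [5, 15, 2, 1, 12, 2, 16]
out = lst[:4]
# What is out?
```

lst has length 7. The slice lst[:4] selects indices [0, 1, 2, 3] (0->5, 1->15, 2->2, 3->1), giving [5, 15, 2, 1].

[5, 15, 2, 1]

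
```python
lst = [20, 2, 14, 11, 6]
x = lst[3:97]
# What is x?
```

lst has length 5. The slice lst[3:97] selects indices [3, 4] (3->11, 4->6), giving [11, 6].

[11, 6]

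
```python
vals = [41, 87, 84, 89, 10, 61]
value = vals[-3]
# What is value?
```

vals has length 6. Negative index -3 maps to positive index 6 + (-3) = 3. vals[3] = 89.

89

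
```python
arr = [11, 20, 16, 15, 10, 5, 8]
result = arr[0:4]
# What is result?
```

arr has length 7. The slice arr[0:4] selects indices [0, 1, 2, 3] (0->11, 1->20, 2->16, 3->15), giving [11, 20, 16, 15].

[11, 20, 16, 15]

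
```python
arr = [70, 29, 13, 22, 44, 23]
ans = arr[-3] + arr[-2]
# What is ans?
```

arr has length 6. Negative index -3 maps to positive index 6 + (-3) = 3. arr[3] = 22.
arr has length 6. Negative index -2 maps to positive index 6 + (-2) = 4. arr[4] = 44.
Sum: 22 + 44 = 66.

66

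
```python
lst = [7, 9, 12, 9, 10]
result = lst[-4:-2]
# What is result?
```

lst has length 5. The slice lst[-4:-2] selects indices [1, 2] (1->9, 2->12), giving [9, 12].

[9, 12]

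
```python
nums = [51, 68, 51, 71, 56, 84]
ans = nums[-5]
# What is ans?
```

nums has length 6. Negative index -5 maps to positive index 6 + (-5) = 1. nums[1] = 68.

68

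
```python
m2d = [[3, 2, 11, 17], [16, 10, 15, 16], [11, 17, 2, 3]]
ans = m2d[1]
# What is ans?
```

m2d has 3 rows. Row 1 is [16, 10, 15, 16].

[16, 10, 15, 16]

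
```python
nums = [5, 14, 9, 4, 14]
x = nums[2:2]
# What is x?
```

nums has length 5. The slice nums[2:2] resolves to an empty index range, so the result is [].

[]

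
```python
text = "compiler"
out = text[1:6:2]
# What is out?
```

text has length 8. The slice text[1:6:2] selects indices [1, 3, 5] (1->'o', 3->'p', 5->'l'), giving 'opl'.

'opl'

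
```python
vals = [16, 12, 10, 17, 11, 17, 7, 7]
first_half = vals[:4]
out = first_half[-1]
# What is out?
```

vals has length 8. The slice vals[:4] selects indices [0, 1, 2, 3] (0->16, 1->12, 2->10, 3->17), giving [16, 12, 10, 17]. So first_half = [16, 12, 10, 17]. Then first_half[-1] = 17.

17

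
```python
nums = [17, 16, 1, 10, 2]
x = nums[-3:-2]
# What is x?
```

nums has length 5. The slice nums[-3:-2] selects indices [2] (2->1), giving [1].

[1]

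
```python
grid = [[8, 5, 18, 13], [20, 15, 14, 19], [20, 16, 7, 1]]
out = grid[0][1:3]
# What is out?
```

grid[0] = [8, 5, 18, 13]. grid[0] has length 4. The slice grid[0][1:3] selects indices [1, 2] (1->5, 2->18), giving [5, 18].

[5, 18]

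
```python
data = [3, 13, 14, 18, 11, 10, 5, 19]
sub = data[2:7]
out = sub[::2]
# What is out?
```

data has length 8. The slice data[2:7] selects indices [2, 3, 4, 5, 6] (2->14, 3->18, 4->11, 5->10, 6->5), giving [14, 18, 11, 10, 5]. So sub = [14, 18, 11, 10, 5]. sub has length 5. The slice sub[::2] selects indices [0, 2, 4] (0->14, 2->11, 4->5), giving [14, 11, 5].

[14, 11, 5]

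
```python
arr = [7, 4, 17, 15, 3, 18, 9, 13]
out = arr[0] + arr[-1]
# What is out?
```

arr has length 8. arr[0] = 7.
arr has length 8. Negative index -1 maps to positive index 8 + (-1) = 7. arr[7] = 13.
Sum: 7 + 13 = 20.

20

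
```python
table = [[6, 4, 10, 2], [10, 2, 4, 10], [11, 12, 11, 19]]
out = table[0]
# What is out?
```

table has 3 rows. Row 0 is [6, 4, 10, 2].

[6, 4, 10, 2]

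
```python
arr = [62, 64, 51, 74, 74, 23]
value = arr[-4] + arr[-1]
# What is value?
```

arr has length 6. Negative index -4 maps to positive index 6 + (-4) = 2. arr[2] = 51.
arr has length 6. Negative index -1 maps to positive index 6 + (-1) = 5. arr[5] = 23.
Sum: 51 + 23 = 74.

74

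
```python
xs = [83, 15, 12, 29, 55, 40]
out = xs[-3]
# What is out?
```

xs has length 6. Negative index -3 maps to positive index 6 + (-3) = 3. xs[3] = 29.

29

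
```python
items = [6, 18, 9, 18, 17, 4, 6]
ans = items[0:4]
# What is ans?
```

items has length 7. The slice items[0:4] selects indices [0, 1, 2, 3] (0->6, 1->18, 2->9, 3->18), giving [6, 18, 9, 18].

[6, 18, 9, 18]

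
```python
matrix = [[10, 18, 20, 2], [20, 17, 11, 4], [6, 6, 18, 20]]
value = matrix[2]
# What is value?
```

matrix has 3 rows. Row 2 is [6, 6, 18, 20].

[6, 6, 18, 20]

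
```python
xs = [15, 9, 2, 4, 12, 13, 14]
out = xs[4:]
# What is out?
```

xs has length 7. The slice xs[4:] selects indices [4, 5, 6] (4->12, 5->13, 6->14), giving [12, 13, 14].

[12, 13, 14]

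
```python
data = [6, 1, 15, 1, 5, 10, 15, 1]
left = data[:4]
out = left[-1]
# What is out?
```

data has length 8. The slice data[:4] selects indices [0, 1, 2, 3] (0->6, 1->1, 2->15, 3->1), giving [6, 1, 15, 1]. So left = [6, 1, 15, 1]. Then left[-1] = 1.

1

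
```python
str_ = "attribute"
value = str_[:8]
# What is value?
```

str_ has length 9. The slice str_[:8] selects indices [0, 1, 2, 3, 4, 5, 6, 7] (0->'a', 1->'t', 2->'t', 3->'r', 4->'i', 5->'b', 6->'u', 7->'t'), giving 'attribut'.

'attribut'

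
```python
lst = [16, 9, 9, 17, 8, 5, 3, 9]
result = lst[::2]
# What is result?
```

lst has length 8. The slice lst[::2] selects indices [0, 2, 4, 6] (0->16, 2->9, 4->8, 6->3), giving [16, 9, 8, 3].

[16, 9, 8, 3]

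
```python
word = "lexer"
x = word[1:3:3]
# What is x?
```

word has length 5. The slice word[1:3:3] selects indices [1] (1->'e'), giving 'e'.

'e'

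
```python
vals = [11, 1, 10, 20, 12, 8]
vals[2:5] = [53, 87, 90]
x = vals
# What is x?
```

vals starts as [11, 1, 10, 20, 12, 8] (length 6). The slice vals[2:5] covers indices [2, 3, 4] with values [10, 20, 12]. Replacing that slice with [53, 87, 90] (same length) produces [11, 1, 53, 87, 90, 8].

[11, 1, 53, 87, 90, 8]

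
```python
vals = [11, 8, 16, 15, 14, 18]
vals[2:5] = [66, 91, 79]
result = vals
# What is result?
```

vals starts as [11, 8, 16, 15, 14, 18] (length 6). The slice vals[2:5] covers indices [2, 3, 4] with values [16, 15, 14]. Replacing that slice with [66, 91, 79] (same length) produces [11, 8, 66, 91, 79, 18].

[11, 8, 66, 91, 79, 18]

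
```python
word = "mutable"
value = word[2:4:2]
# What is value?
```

word has length 7. The slice word[2:4:2] selects indices [2] (2->'t'), giving 't'.

't'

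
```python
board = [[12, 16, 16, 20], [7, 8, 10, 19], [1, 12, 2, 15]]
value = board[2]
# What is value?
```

board has 3 rows. Row 2 is [1, 12, 2, 15].

[1, 12, 2, 15]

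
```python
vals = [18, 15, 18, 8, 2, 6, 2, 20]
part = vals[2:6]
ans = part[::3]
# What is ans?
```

vals has length 8. The slice vals[2:6] selects indices [2, 3, 4, 5] (2->18, 3->8, 4->2, 5->6), giving [18, 8, 2, 6]. So part = [18, 8, 2, 6]. part has length 4. The slice part[::3] selects indices [0, 3] (0->18, 3->6), giving [18, 6].

[18, 6]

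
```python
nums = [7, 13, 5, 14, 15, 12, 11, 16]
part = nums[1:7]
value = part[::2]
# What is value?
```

nums has length 8. The slice nums[1:7] selects indices [1, 2, 3, 4, 5, 6] (1->13, 2->5, 3->14, 4->15, 5->12, 6->11), giving [13, 5, 14, 15, 12, 11]. So part = [13, 5, 14, 15, 12, 11]. part has length 6. The slice part[::2] selects indices [0, 2, 4] (0->13, 2->14, 4->12), giving [13, 14, 12].

[13, 14, 12]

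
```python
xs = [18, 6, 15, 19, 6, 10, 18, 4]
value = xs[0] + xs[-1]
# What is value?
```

xs has length 8. xs[0] = 18.
xs has length 8. Negative index -1 maps to positive index 8 + (-1) = 7. xs[7] = 4.
Sum: 18 + 4 = 22.

22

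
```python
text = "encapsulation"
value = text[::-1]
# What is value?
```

text has length 13. The slice text[::-1] selects indices [12, 11, 10, 9, 8, 7, 6, 5, 4, 3, 2, 1, 0] (12->'n', 11->'o', 10->'i', 9->'t', 8->'a', 7->'l', 6->'u', 5->'s', 4->'p', 3->'a', 2->'c', 1->'n', 0->'e'), giving 'noitaluspacne'.

'noitaluspacne'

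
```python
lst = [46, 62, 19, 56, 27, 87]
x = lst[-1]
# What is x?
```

lst has length 6. Negative index -1 maps to positive index 6 + (-1) = 5. lst[5] = 87.

87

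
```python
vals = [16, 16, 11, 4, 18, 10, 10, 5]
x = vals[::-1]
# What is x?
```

vals has length 8. The slice vals[::-1] selects indices [7, 6, 5, 4, 3, 2, 1, 0] (7->5, 6->10, 5->10, 4->18, 3->4, 2->11, 1->16, 0->16), giving [5, 10, 10, 18, 4, 11, 16, 16].

[5, 10, 10, 18, 4, 11, 16, 16]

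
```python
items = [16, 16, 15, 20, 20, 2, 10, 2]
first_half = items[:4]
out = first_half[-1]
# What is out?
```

items has length 8. The slice items[:4] selects indices [0, 1, 2, 3] (0->16, 1->16, 2->15, 3->20), giving [16, 16, 15, 20]. So first_half = [16, 16, 15, 20]. Then first_half[-1] = 20.

20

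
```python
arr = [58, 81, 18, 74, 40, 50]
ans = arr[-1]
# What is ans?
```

arr has length 6. Negative index -1 maps to positive index 6 + (-1) = 5. arr[5] = 50.

50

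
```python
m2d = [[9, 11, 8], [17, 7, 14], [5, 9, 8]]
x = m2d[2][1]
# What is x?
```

m2d[2] = [5, 9, 8]. Taking column 1 of that row yields 9.

9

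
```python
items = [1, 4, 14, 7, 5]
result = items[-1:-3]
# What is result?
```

items has length 5. The slice items[-1:-3] resolves to an empty index range, so the result is [].

[]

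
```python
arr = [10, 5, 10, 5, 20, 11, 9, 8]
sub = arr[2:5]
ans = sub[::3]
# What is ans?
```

arr has length 8. The slice arr[2:5] selects indices [2, 3, 4] (2->10, 3->5, 4->20), giving [10, 5, 20]. So sub = [10, 5, 20]. sub has length 3. The slice sub[::3] selects indices [0] (0->10), giving [10].

[10]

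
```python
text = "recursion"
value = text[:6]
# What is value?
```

text has length 9. The slice text[:6] selects indices [0, 1, 2, 3, 4, 5] (0->'r', 1->'e', 2->'c', 3->'u', 4->'r', 5->'s'), giving 'recurs'.

'recurs'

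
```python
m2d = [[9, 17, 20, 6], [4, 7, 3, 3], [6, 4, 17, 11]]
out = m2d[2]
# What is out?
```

m2d has 3 rows. Row 2 is [6, 4, 17, 11].

[6, 4, 17, 11]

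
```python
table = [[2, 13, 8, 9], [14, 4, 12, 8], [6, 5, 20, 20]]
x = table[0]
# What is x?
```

table has 3 rows. Row 0 is [2, 13, 8, 9].

[2, 13, 8, 9]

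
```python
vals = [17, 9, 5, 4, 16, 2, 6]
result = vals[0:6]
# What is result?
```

vals has length 7. The slice vals[0:6] selects indices [0, 1, 2, 3, 4, 5] (0->17, 1->9, 2->5, 3->4, 4->16, 5->2), giving [17, 9, 5, 4, 16, 2].

[17, 9, 5, 4, 16, 2]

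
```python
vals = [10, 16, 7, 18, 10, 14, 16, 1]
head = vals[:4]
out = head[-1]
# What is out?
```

vals has length 8. The slice vals[:4] selects indices [0, 1, 2, 3] (0->10, 1->16, 2->7, 3->18), giving [10, 16, 7, 18]. So head = [10, 16, 7, 18]. Then head[-1] = 18.

18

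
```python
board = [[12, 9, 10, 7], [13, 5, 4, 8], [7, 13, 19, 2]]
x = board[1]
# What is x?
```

board has 3 rows. Row 1 is [13, 5, 4, 8].

[13, 5, 4, 8]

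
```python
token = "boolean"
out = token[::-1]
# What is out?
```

token has length 7. The slice token[::-1] selects indices [6, 5, 4, 3, 2, 1, 0] (6->'n', 5->'a', 4->'e', 3->'l', 2->'o', 1->'o', 0->'b'), giving 'naeloob'.

'naeloob'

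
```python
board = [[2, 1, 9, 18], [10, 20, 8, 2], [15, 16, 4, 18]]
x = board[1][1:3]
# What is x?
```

board[1] = [10, 20, 8, 2]. board[1] has length 4. The slice board[1][1:3] selects indices [1, 2] (1->20, 2->8), giving [20, 8].

[20, 8]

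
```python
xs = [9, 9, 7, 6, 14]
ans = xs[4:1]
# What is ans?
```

xs has length 5. The slice xs[4:1] resolves to an empty index range, so the result is [].

[]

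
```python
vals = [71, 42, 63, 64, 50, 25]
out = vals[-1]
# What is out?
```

vals has length 6. Negative index -1 maps to positive index 6 + (-1) = 5. vals[5] = 25.

25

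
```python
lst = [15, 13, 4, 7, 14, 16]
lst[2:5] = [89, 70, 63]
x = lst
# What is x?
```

lst starts as [15, 13, 4, 7, 14, 16] (length 6). The slice lst[2:5] covers indices [2, 3, 4] with values [4, 7, 14]. Replacing that slice with [89, 70, 63] (same length) produces [15, 13, 89, 70, 63, 16].

[15, 13, 89, 70, 63, 16]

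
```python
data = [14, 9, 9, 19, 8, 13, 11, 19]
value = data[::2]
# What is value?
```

data has length 8. The slice data[::2] selects indices [0, 2, 4, 6] (0->14, 2->9, 4->8, 6->11), giving [14, 9, 8, 11].

[14, 9, 8, 11]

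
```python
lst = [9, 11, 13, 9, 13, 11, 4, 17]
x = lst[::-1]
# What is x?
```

lst has length 8. The slice lst[::-1] selects indices [7, 6, 5, 4, 3, 2, 1, 0] (7->17, 6->4, 5->11, 4->13, 3->9, 2->13, 1->11, 0->9), giving [17, 4, 11, 13, 9, 13, 11, 9].

[17, 4, 11, 13, 9, 13, 11, 9]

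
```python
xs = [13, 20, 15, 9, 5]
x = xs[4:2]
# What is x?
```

xs has length 5. The slice xs[4:2] resolves to an empty index range, so the result is [].

[]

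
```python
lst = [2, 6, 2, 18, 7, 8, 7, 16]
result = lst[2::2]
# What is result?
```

lst has length 8. The slice lst[2::2] selects indices [2, 4, 6] (2->2, 4->7, 6->7), giving [2, 7, 7].

[2, 7, 7]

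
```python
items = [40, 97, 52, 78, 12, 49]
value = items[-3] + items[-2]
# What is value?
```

items has length 6. Negative index -3 maps to positive index 6 + (-3) = 3. items[3] = 78.
items has length 6. Negative index -2 maps to positive index 6 + (-2) = 4. items[4] = 12.
Sum: 78 + 12 = 90.

90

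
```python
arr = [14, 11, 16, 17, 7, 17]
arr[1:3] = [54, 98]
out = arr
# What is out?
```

arr starts as [14, 11, 16, 17, 7, 17] (length 6). The slice arr[1:3] covers indices [1, 2] with values [11, 16]. Replacing that slice with [54, 98] (same length) produces [14, 54, 98, 17, 7, 17].

[14, 54, 98, 17, 7, 17]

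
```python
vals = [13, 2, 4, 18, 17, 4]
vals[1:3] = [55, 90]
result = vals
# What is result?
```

vals starts as [13, 2, 4, 18, 17, 4] (length 6). The slice vals[1:3] covers indices [1, 2] with values [2, 4]. Replacing that slice with [55, 90] (same length) produces [13, 55, 90, 18, 17, 4].

[13, 55, 90, 18, 17, 4]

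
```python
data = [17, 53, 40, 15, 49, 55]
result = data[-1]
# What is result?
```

data has length 6. Negative index -1 maps to positive index 6 + (-1) = 5. data[5] = 55.

55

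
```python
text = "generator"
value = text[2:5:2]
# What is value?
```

text has length 9. The slice text[2:5:2] selects indices [2, 4] (2->'n', 4->'r'), giving 'nr'.

'nr'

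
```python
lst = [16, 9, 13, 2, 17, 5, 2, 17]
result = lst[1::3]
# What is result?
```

lst has length 8. The slice lst[1::3] selects indices [1, 4, 7] (1->9, 4->17, 7->17), giving [9, 17, 17].

[9, 17, 17]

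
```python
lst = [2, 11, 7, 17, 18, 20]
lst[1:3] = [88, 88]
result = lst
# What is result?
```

lst starts as [2, 11, 7, 17, 18, 20] (length 6). The slice lst[1:3] covers indices [1, 2] with values [11, 7]. Replacing that slice with [88, 88] (same length) produces [2, 88, 88, 17, 18, 20].

[2, 88, 88, 17, 18, 20]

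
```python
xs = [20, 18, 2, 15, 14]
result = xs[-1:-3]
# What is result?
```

xs has length 5. The slice xs[-1:-3] resolves to an empty index range, so the result is [].

[]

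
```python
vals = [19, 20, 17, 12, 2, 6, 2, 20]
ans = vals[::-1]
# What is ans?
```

vals has length 8. The slice vals[::-1] selects indices [7, 6, 5, 4, 3, 2, 1, 0] (7->20, 6->2, 5->6, 4->2, 3->12, 2->17, 1->20, 0->19), giving [20, 2, 6, 2, 12, 17, 20, 19].

[20, 2, 6, 2, 12, 17, 20, 19]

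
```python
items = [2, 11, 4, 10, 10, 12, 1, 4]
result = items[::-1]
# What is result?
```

items has length 8. The slice items[::-1] selects indices [7, 6, 5, 4, 3, 2, 1, 0] (7->4, 6->1, 5->12, 4->10, 3->10, 2->4, 1->11, 0->2), giving [4, 1, 12, 10, 10, 4, 11, 2].

[4, 1, 12, 10, 10, 4, 11, 2]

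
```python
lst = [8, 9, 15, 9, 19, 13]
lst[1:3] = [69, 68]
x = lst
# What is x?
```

lst starts as [8, 9, 15, 9, 19, 13] (length 6). The slice lst[1:3] covers indices [1, 2] with values [9, 15]. Replacing that slice with [69, 68] (same length) produces [8, 69, 68, 9, 19, 13].

[8, 69, 68, 9, 19, 13]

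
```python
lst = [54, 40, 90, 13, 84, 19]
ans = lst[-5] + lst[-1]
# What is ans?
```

lst has length 6. Negative index -5 maps to positive index 6 + (-5) = 1. lst[1] = 40.
lst has length 6. Negative index -1 maps to positive index 6 + (-1) = 5. lst[5] = 19.
Sum: 40 + 19 = 59.

59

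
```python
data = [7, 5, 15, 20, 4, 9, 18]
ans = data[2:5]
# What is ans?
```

data has length 7. The slice data[2:5] selects indices [2, 3, 4] (2->15, 3->20, 4->4), giving [15, 20, 4].

[15, 20, 4]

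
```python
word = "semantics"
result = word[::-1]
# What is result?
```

word has length 9. The slice word[::-1] selects indices [8, 7, 6, 5, 4, 3, 2, 1, 0] (8->'s', 7->'c', 6->'i', 5->'t', 4->'n', 3->'a', 2->'m', 1->'e', 0->'s'), giving 'scitnames'.

'scitnames'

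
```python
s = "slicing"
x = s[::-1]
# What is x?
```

s has length 7. The slice s[::-1] selects indices [6, 5, 4, 3, 2, 1, 0] (6->'g', 5->'n', 4->'i', 3->'c', 2->'i', 1->'l', 0->'s'), giving 'gnicils'.

'gnicils'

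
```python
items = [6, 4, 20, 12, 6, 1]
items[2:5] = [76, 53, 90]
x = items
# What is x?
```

items starts as [6, 4, 20, 12, 6, 1] (length 6). The slice items[2:5] covers indices [2, 3, 4] with values [20, 12, 6]. Replacing that slice with [76, 53, 90] (same length) produces [6, 4, 76, 53, 90, 1].

[6, 4, 76, 53, 90, 1]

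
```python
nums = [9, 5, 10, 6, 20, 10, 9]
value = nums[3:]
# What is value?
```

nums has length 7. The slice nums[3:] selects indices [3, 4, 5, 6] (3->6, 4->20, 5->10, 6->9), giving [6, 20, 10, 9].

[6, 20, 10, 9]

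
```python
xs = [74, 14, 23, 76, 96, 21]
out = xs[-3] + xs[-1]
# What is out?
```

xs has length 6. Negative index -3 maps to positive index 6 + (-3) = 3. xs[3] = 76.
xs has length 6. Negative index -1 maps to positive index 6 + (-1) = 5. xs[5] = 21.
Sum: 76 + 21 = 97.

97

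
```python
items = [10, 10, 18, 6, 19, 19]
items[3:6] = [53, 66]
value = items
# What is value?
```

items starts as [10, 10, 18, 6, 19, 19] (length 6). The slice items[3:6] covers indices [3, 4, 5] with values [6, 19, 19]. Replacing that slice with [53, 66] (different length) produces [10, 10, 18, 53, 66].

[10, 10, 18, 53, 66]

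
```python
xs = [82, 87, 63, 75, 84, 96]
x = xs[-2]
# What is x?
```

xs has length 6. Negative index -2 maps to positive index 6 + (-2) = 4. xs[4] = 84.

84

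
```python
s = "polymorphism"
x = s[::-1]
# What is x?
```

s has length 12. The slice s[::-1] selects indices [11, 10, 9, 8, 7, 6, 5, 4, 3, 2, 1, 0] (11->'m', 10->'s', 9->'i', 8->'h', 7->'p', 6->'r', 5->'o', 4->'m', 3->'y', 2->'l', 1->'o', 0->'p'), giving 'msihpromylop'.

'msihpromylop'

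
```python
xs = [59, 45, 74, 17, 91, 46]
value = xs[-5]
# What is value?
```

xs has length 6. Negative index -5 maps to positive index 6 + (-5) = 1. xs[1] = 45.

45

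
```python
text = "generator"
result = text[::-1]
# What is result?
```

text has length 9. The slice text[::-1] selects indices [8, 7, 6, 5, 4, 3, 2, 1, 0] (8->'r', 7->'o', 6->'t', 5->'a', 4->'r', 3->'e', 2->'n', 1->'e', 0->'g'), giving 'rotareneg'.

'rotareneg'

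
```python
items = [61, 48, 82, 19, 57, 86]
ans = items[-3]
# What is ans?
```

items has length 6. Negative index -3 maps to positive index 6 + (-3) = 3. items[3] = 19.

19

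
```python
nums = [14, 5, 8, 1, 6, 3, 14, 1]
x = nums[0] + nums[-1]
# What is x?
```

nums has length 8. nums[0] = 14.
nums has length 8. Negative index -1 maps to positive index 8 + (-1) = 7. nums[7] = 1.
Sum: 14 + 1 = 15.

15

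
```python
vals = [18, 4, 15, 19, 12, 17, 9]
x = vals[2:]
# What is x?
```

vals has length 7. The slice vals[2:] selects indices [2, 3, 4, 5, 6] (2->15, 3->19, 4->12, 5->17, 6->9), giving [15, 19, 12, 17, 9].

[15, 19, 12, 17, 9]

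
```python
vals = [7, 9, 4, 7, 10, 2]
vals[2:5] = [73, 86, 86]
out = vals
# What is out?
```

vals starts as [7, 9, 4, 7, 10, 2] (length 6). The slice vals[2:5] covers indices [2, 3, 4] with values [4, 7, 10]. Replacing that slice with [73, 86, 86] (same length) produces [7, 9, 73, 86, 86, 2].

[7, 9, 73, 86, 86, 2]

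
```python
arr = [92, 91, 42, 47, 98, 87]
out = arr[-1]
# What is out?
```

arr has length 6. Negative index -1 maps to positive index 6 + (-1) = 5. arr[5] = 87.

87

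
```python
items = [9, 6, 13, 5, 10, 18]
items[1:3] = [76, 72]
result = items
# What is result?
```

items starts as [9, 6, 13, 5, 10, 18] (length 6). The slice items[1:3] covers indices [1, 2] with values [6, 13]. Replacing that slice with [76, 72] (same length) produces [9, 76, 72, 5, 10, 18].

[9, 76, 72, 5, 10, 18]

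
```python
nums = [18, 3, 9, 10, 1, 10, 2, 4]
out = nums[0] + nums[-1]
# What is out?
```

nums has length 8. nums[0] = 18.
nums has length 8. Negative index -1 maps to positive index 8 + (-1) = 7. nums[7] = 4.
Sum: 18 + 4 = 22.

22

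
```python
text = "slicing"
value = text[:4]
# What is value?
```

text has length 7. The slice text[:4] selects indices [0, 1, 2, 3] (0->'s', 1->'l', 2->'i', 3->'c'), giving 'slic'.

'slic'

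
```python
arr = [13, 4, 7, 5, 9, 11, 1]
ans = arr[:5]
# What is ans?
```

arr has length 7. The slice arr[:5] selects indices [0, 1, 2, 3, 4] (0->13, 1->4, 2->7, 3->5, 4->9), giving [13, 4, 7, 5, 9].

[13, 4, 7, 5, 9]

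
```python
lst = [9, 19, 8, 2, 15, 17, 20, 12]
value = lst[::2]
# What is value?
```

lst has length 8. The slice lst[::2] selects indices [0, 2, 4, 6] (0->9, 2->8, 4->15, 6->20), giving [9, 8, 15, 20].

[9, 8, 15, 20]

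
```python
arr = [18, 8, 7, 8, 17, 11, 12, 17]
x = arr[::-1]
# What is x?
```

arr has length 8. The slice arr[::-1] selects indices [7, 6, 5, 4, 3, 2, 1, 0] (7->17, 6->12, 5->11, 4->17, 3->8, 2->7, 1->8, 0->18), giving [17, 12, 11, 17, 8, 7, 8, 18].

[17, 12, 11, 17, 8, 7, 8, 18]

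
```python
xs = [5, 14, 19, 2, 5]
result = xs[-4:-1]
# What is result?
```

xs has length 5. The slice xs[-4:-1] selects indices [1, 2, 3] (1->14, 2->19, 3->2), giving [14, 19, 2].

[14, 19, 2]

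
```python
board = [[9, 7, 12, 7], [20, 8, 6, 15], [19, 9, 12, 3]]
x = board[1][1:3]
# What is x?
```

board[1] = [20, 8, 6, 15]. board[1] has length 4. The slice board[1][1:3] selects indices [1, 2] (1->8, 2->6), giving [8, 6].

[8, 6]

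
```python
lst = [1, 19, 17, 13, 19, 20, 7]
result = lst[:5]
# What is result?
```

lst has length 7. The slice lst[:5] selects indices [0, 1, 2, 3, 4] (0->1, 1->19, 2->17, 3->13, 4->19), giving [1, 19, 17, 13, 19].

[1, 19, 17, 13, 19]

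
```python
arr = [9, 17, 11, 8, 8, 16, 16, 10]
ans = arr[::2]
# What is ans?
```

arr has length 8. The slice arr[::2] selects indices [0, 2, 4, 6] (0->9, 2->11, 4->8, 6->16), giving [9, 11, 8, 16].

[9, 11, 8, 16]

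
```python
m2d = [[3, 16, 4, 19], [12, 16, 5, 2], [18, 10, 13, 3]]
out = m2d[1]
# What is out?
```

m2d has 3 rows. Row 1 is [12, 16, 5, 2].

[12, 16, 5, 2]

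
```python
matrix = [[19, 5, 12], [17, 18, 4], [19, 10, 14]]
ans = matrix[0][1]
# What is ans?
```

matrix[0] = [19, 5, 12]. Taking column 1 of that row yields 5.

5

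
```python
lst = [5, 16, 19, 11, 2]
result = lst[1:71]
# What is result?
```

lst has length 5. The slice lst[1:71] selects indices [1, 2, 3, 4] (1->16, 2->19, 3->11, 4->2), giving [16, 19, 11, 2].

[16, 19, 11, 2]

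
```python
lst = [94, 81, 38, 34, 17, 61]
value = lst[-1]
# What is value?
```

lst has length 6. Negative index -1 maps to positive index 6 + (-1) = 5. lst[5] = 61.

61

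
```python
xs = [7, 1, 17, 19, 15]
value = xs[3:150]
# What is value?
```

xs has length 5. The slice xs[3:150] selects indices [3, 4] (3->19, 4->15), giving [19, 15].

[19, 15]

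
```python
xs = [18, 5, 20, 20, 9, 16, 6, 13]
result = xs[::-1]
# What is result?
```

xs has length 8. The slice xs[::-1] selects indices [7, 6, 5, 4, 3, 2, 1, 0] (7->13, 6->6, 5->16, 4->9, 3->20, 2->20, 1->5, 0->18), giving [13, 6, 16, 9, 20, 20, 5, 18].

[13, 6, 16, 9, 20, 20, 5, 18]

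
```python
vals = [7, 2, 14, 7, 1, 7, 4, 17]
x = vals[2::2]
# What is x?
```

vals has length 8. The slice vals[2::2] selects indices [2, 4, 6] (2->14, 4->1, 6->4), giving [14, 1, 4].

[14, 1, 4]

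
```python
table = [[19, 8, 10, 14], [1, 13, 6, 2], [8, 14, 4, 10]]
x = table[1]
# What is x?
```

table has 3 rows. Row 1 is [1, 13, 6, 2].

[1, 13, 6, 2]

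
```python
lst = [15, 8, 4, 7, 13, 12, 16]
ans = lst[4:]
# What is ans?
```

lst has length 7. The slice lst[4:] selects indices [4, 5, 6] (4->13, 5->12, 6->16), giving [13, 12, 16].

[13, 12, 16]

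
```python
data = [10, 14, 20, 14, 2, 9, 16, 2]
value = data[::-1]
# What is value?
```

data has length 8. The slice data[::-1] selects indices [7, 6, 5, 4, 3, 2, 1, 0] (7->2, 6->16, 5->9, 4->2, 3->14, 2->20, 1->14, 0->10), giving [2, 16, 9, 2, 14, 20, 14, 10].

[2, 16, 9, 2, 14, 20, 14, 10]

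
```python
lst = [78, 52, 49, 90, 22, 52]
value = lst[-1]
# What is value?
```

lst has length 6. Negative index -1 maps to positive index 6 + (-1) = 5. lst[5] = 52.

52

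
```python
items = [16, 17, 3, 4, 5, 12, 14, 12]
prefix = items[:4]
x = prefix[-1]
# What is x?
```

items has length 8. The slice items[:4] selects indices [0, 1, 2, 3] (0->16, 1->17, 2->3, 3->4), giving [16, 17, 3, 4]. So prefix = [16, 17, 3, 4]. Then prefix[-1] = 4.

4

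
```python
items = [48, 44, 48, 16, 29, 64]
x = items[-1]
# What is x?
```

items has length 6. Negative index -1 maps to positive index 6 + (-1) = 5. items[5] = 64.

64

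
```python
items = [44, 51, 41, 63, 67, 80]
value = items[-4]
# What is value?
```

items has length 6. Negative index -4 maps to positive index 6 + (-4) = 2. items[2] = 41.

41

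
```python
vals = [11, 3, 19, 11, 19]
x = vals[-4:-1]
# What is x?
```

vals has length 5. The slice vals[-4:-1] selects indices [1, 2, 3] (1->3, 2->19, 3->11), giving [3, 19, 11].

[3, 19, 11]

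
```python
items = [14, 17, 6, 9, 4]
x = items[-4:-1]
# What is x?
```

items has length 5. The slice items[-4:-1] selects indices [1, 2, 3] (1->17, 2->6, 3->9), giving [17, 6, 9].

[17, 6, 9]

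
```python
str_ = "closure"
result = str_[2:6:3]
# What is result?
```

str_ has length 7. The slice str_[2:6:3] selects indices [2, 5] (2->'o', 5->'r'), giving 'or'.

'or'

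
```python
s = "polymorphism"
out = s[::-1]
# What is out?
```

s has length 12. The slice s[::-1] selects indices [11, 10, 9, 8, 7, 6, 5, 4, 3, 2, 1, 0] (11->'m', 10->'s', 9->'i', 8->'h', 7->'p', 6->'r', 5->'o', 4->'m', 3->'y', 2->'l', 1->'o', 0->'p'), giving 'msihpromylop'.

'msihpromylop'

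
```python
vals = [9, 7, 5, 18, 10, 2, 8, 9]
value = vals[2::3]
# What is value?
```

vals has length 8. The slice vals[2::3] selects indices [2, 5] (2->5, 5->2), giving [5, 2].

[5, 2]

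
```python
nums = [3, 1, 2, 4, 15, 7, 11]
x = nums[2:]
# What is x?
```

nums has length 7. The slice nums[2:] selects indices [2, 3, 4, 5, 6] (2->2, 3->4, 4->15, 5->7, 6->11), giving [2, 4, 15, 7, 11].

[2, 4, 15, 7, 11]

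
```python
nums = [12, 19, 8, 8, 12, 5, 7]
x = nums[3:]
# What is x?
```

nums has length 7. The slice nums[3:] selects indices [3, 4, 5, 6] (3->8, 4->12, 5->5, 6->7), giving [8, 12, 5, 7].

[8, 12, 5, 7]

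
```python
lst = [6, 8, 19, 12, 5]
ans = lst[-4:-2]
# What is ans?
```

lst has length 5. The slice lst[-4:-2] selects indices [1, 2] (1->8, 2->19), giving [8, 19].

[8, 19]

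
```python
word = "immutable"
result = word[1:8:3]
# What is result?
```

word has length 9. The slice word[1:8:3] selects indices [1, 4, 7] (1->'m', 4->'t', 7->'l'), giving 'mtl'.

'mtl'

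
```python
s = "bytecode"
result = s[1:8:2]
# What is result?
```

s has length 8. The slice s[1:8:2] selects indices [1, 3, 5, 7] (1->'y', 3->'e', 5->'o', 7->'e'), giving 'yeoe'.

'yeoe'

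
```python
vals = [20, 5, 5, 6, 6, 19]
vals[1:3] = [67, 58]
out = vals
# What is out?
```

vals starts as [20, 5, 5, 6, 6, 19] (length 6). The slice vals[1:3] covers indices [1, 2] with values [5, 5]. Replacing that slice with [67, 58] (same length) produces [20, 67, 58, 6, 6, 19].

[20, 67, 58, 6, 6, 19]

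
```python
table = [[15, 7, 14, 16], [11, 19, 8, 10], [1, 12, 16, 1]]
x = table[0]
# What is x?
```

table has 3 rows. Row 0 is [15, 7, 14, 16].

[15, 7, 14, 16]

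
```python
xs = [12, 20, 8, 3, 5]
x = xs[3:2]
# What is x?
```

xs has length 5. The slice xs[3:2] resolves to an empty index range, so the result is [].

[]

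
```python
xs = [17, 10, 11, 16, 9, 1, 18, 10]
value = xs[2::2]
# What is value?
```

xs has length 8. The slice xs[2::2] selects indices [2, 4, 6] (2->11, 4->9, 6->18), giving [11, 9, 18].

[11, 9, 18]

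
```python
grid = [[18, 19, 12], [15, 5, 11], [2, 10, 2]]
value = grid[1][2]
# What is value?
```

grid[1] = [15, 5, 11]. Taking column 2 of that row yields 11.

11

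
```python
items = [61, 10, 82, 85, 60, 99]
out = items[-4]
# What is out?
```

items has length 6. Negative index -4 maps to positive index 6 + (-4) = 2. items[2] = 82.

82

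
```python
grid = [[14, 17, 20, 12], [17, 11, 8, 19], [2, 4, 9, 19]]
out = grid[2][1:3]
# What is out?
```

grid[2] = [2, 4, 9, 19]. grid[2] has length 4. The slice grid[2][1:3] selects indices [1, 2] (1->4, 2->9), giving [4, 9].

[4, 9]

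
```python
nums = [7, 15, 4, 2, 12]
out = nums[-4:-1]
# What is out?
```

nums has length 5. The slice nums[-4:-1] selects indices [1, 2, 3] (1->15, 2->4, 3->2), giving [15, 4, 2].

[15, 4, 2]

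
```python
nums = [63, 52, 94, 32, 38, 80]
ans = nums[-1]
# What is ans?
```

nums has length 6. Negative index -1 maps to positive index 6 + (-1) = 5. nums[5] = 80.

80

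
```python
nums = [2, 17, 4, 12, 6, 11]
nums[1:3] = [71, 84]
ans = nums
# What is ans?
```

nums starts as [2, 17, 4, 12, 6, 11] (length 6). The slice nums[1:3] covers indices [1, 2] with values [17, 4]. Replacing that slice with [71, 84] (same length) produces [2, 71, 84, 12, 6, 11].

[2, 71, 84, 12, 6, 11]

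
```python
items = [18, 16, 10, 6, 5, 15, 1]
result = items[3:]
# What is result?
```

items has length 7. The slice items[3:] selects indices [3, 4, 5, 6] (3->6, 4->5, 5->15, 6->1), giving [6, 5, 15, 1].

[6, 5, 15, 1]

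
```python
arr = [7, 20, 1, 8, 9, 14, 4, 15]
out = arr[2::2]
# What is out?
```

arr has length 8. The slice arr[2::2] selects indices [2, 4, 6] (2->1, 4->9, 6->4), giving [1, 9, 4].

[1, 9, 4]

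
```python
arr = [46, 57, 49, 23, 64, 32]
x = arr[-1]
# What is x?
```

arr has length 6. Negative index -1 maps to positive index 6 + (-1) = 5. arr[5] = 32.

32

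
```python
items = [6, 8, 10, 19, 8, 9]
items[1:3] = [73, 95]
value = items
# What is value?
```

items starts as [6, 8, 10, 19, 8, 9] (length 6). The slice items[1:3] covers indices [1, 2] with values [8, 10]. Replacing that slice with [73, 95] (same length) produces [6, 73, 95, 19, 8, 9].

[6, 73, 95, 19, 8, 9]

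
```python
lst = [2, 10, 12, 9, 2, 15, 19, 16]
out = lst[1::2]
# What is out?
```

lst has length 8. The slice lst[1::2] selects indices [1, 3, 5, 7] (1->10, 3->9, 5->15, 7->16), giving [10, 9, 15, 16].

[10, 9, 15, 16]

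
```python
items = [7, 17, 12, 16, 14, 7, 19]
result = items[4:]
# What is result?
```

items has length 7. The slice items[4:] selects indices [4, 5, 6] (4->14, 5->7, 6->19), giving [14, 7, 19].

[14, 7, 19]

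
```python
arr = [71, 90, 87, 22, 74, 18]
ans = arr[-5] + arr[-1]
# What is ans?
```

arr has length 6. Negative index -5 maps to positive index 6 + (-5) = 1. arr[1] = 90.
arr has length 6. Negative index -1 maps to positive index 6 + (-1) = 5. arr[5] = 18.
Sum: 90 + 18 = 108.

108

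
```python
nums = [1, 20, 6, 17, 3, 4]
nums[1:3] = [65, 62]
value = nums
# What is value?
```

nums starts as [1, 20, 6, 17, 3, 4] (length 6). The slice nums[1:3] covers indices [1, 2] with values [20, 6]. Replacing that slice with [65, 62] (same length) produces [1, 65, 62, 17, 3, 4].

[1, 65, 62, 17, 3, 4]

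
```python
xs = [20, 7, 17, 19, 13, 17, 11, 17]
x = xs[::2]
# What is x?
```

xs has length 8. The slice xs[::2] selects indices [0, 2, 4, 6] (0->20, 2->17, 4->13, 6->11), giving [20, 17, 13, 11].

[20, 17, 13, 11]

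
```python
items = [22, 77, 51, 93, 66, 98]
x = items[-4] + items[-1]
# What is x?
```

items has length 6. Negative index -4 maps to positive index 6 + (-4) = 2. items[2] = 51.
items has length 6. Negative index -1 maps to positive index 6 + (-1) = 5. items[5] = 98.
Sum: 51 + 98 = 149.

149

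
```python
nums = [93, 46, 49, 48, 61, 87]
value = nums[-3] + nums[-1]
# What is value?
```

nums has length 6. Negative index -3 maps to positive index 6 + (-3) = 3. nums[3] = 48.
nums has length 6. Negative index -1 maps to positive index 6 + (-1) = 5. nums[5] = 87.
Sum: 48 + 87 = 135.

135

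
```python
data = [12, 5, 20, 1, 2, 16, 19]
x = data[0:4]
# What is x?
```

data has length 7. The slice data[0:4] selects indices [0, 1, 2, 3] (0->12, 1->5, 2->20, 3->1), giving [12, 5, 20, 1].

[12, 5, 20, 1]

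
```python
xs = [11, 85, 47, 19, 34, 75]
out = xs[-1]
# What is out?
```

xs has length 6. Negative index -1 maps to positive index 6 + (-1) = 5. xs[5] = 75.

75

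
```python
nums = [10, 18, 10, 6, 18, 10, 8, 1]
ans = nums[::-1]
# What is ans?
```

nums has length 8. The slice nums[::-1] selects indices [7, 6, 5, 4, 3, 2, 1, 0] (7->1, 6->8, 5->10, 4->18, 3->6, 2->10, 1->18, 0->10), giving [1, 8, 10, 18, 6, 10, 18, 10].

[1, 8, 10, 18, 6, 10, 18, 10]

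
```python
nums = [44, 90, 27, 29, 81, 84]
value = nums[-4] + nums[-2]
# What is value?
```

nums has length 6. Negative index -4 maps to positive index 6 + (-4) = 2. nums[2] = 27.
nums has length 6. Negative index -2 maps to positive index 6 + (-2) = 4. nums[4] = 81.
Sum: 27 + 81 = 108.

108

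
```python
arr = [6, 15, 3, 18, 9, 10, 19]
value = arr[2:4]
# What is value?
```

arr has length 7. The slice arr[2:4] selects indices [2, 3] (2->3, 3->18), giving [3, 18].

[3, 18]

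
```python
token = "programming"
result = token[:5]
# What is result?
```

token has length 11. The slice token[:5] selects indices [0, 1, 2, 3, 4] (0->'p', 1->'r', 2->'o', 3->'g', 4->'r'), giving 'progr'.

'progr'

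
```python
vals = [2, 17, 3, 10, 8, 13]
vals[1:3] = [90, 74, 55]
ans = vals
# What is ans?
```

vals starts as [2, 17, 3, 10, 8, 13] (length 6). The slice vals[1:3] covers indices [1, 2] with values [17, 3]. Replacing that slice with [90, 74, 55] (different length) produces [2, 90, 74, 55, 10, 8, 13].

[2, 90, 74, 55, 10, 8, 13]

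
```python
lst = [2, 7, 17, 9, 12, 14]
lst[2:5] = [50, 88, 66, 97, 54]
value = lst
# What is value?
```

lst starts as [2, 7, 17, 9, 12, 14] (length 6). The slice lst[2:5] covers indices [2, 3, 4] with values [17, 9, 12]. Replacing that slice with [50, 88, 66, 97, 54] (different length) produces [2, 7, 50, 88, 66, 97, 54, 14].

[2, 7, 50, 88, 66, 97, 54, 14]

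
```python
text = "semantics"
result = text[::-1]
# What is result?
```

text has length 9. The slice text[::-1] selects indices [8, 7, 6, 5, 4, 3, 2, 1, 0] (8->'s', 7->'c', 6->'i', 5->'t', 4->'n', 3->'a', 2->'m', 1->'e', 0->'s'), giving 'scitnames'.

'scitnames'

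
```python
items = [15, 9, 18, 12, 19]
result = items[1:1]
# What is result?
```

items has length 5. The slice items[1:1] resolves to an empty index range, so the result is [].

[]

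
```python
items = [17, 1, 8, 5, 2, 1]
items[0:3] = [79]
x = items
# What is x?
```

items starts as [17, 1, 8, 5, 2, 1] (length 6). The slice items[0:3] covers indices [0, 1, 2] with values [17, 1, 8]. Replacing that slice with [79] (different length) produces [79, 5, 2, 1].

[79, 5, 2, 1]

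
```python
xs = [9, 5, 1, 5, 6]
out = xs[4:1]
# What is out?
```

xs has length 5. The slice xs[4:1] resolves to an empty index range, so the result is [].

[]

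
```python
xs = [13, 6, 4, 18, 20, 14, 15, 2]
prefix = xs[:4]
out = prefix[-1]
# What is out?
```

xs has length 8. The slice xs[:4] selects indices [0, 1, 2, 3] (0->13, 1->6, 2->4, 3->18), giving [13, 6, 4, 18]. So prefix = [13, 6, 4, 18]. Then prefix[-1] = 18.

18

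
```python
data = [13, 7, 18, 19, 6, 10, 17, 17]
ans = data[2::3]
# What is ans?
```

data has length 8. The slice data[2::3] selects indices [2, 5] (2->18, 5->10), giving [18, 10].

[18, 10]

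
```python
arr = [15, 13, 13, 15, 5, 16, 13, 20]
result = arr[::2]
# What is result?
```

arr has length 8. The slice arr[::2] selects indices [0, 2, 4, 6] (0->15, 2->13, 4->5, 6->13), giving [15, 13, 5, 13].

[15, 13, 5, 13]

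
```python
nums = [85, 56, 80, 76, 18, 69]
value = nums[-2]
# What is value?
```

nums has length 6. Negative index -2 maps to positive index 6 + (-2) = 4. nums[4] = 18.

18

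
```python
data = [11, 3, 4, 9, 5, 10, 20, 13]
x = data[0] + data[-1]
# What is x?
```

data has length 8. data[0] = 11.
data has length 8. Negative index -1 maps to positive index 8 + (-1) = 7. data[7] = 13.
Sum: 11 + 13 = 24.

24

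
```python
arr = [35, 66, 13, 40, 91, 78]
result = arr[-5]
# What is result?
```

arr has length 6. Negative index -5 maps to positive index 6 + (-5) = 1. arr[1] = 66.

66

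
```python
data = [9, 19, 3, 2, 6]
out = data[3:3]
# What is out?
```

data has length 5. The slice data[3:3] resolves to an empty index range, so the result is [].

[]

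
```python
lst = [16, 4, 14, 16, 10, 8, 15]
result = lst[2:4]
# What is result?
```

lst has length 7. The slice lst[2:4] selects indices [2, 3] (2->14, 3->16), giving [14, 16].

[14, 16]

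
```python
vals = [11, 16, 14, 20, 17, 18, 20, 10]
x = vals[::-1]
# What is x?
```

vals has length 8. The slice vals[::-1] selects indices [7, 6, 5, 4, 3, 2, 1, 0] (7->10, 6->20, 5->18, 4->17, 3->20, 2->14, 1->16, 0->11), giving [10, 20, 18, 17, 20, 14, 16, 11].

[10, 20, 18, 17, 20, 14, 16, 11]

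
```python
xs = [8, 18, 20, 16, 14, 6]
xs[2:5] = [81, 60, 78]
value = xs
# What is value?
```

xs starts as [8, 18, 20, 16, 14, 6] (length 6). The slice xs[2:5] covers indices [2, 3, 4] with values [20, 16, 14]. Replacing that slice with [81, 60, 78] (same length) produces [8, 18, 81, 60, 78, 6].

[8, 18, 81, 60, 78, 6]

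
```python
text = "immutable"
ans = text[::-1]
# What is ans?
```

text has length 9. The slice text[::-1] selects indices [8, 7, 6, 5, 4, 3, 2, 1, 0] (8->'e', 7->'l', 6->'b', 5->'a', 4->'t', 3->'u', 2->'m', 1->'m', 0->'i'), giving 'elbatummi'.

'elbatummi'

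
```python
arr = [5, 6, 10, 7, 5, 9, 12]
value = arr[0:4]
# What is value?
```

arr has length 7. The slice arr[0:4] selects indices [0, 1, 2, 3] (0->5, 1->6, 2->10, 3->7), giving [5, 6, 10, 7].

[5, 6, 10, 7]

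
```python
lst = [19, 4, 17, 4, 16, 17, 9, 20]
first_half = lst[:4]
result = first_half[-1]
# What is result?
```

lst has length 8. The slice lst[:4] selects indices [0, 1, 2, 3] (0->19, 1->4, 2->17, 3->4), giving [19, 4, 17, 4]. So first_half = [19, 4, 17, 4]. Then first_half[-1] = 4.

4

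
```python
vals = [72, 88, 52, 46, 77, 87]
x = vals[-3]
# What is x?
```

vals has length 6. Negative index -3 maps to positive index 6 + (-3) = 3. vals[3] = 46.

46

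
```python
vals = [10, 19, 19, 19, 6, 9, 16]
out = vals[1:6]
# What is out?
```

vals has length 7. The slice vals[1:6] selects indices [1, 2, 3, 4, 5] (1->19, 2->19, 3->19, 4->6, 5->9), giving [19, 19, 19, 6, 9].

[19, 19, 19, 6, 9]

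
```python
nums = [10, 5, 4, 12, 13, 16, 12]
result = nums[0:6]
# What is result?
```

nums has length 7. The slice nums[0:6] selects indices [0, 1, 2, 3, 4, 5] (0->10, 1->5, 2->4, 3->12, 4->13, 5->16), giving [10, 5, 4, 12, 13, 16].

[10, 5, 4, 12, 13, 16]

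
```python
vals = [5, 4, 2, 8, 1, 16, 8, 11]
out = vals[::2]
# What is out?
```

vals has length 8. The slice vals[::2] selects indices [0, 2, 4, 6] (0->5, 2->2, 4->1, 6->8), giving [5, 2, 1, 8].

[5, 2, 1, 8]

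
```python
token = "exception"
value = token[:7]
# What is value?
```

token has length 9. The slice token[:7] selects indices [0, 1, 2, 3, 4, 5, 6] (0->'e', 1->'x', 2->'c', 3->'e', 4->'p', 5->'t', 6->'i'), giving 'excepti'.

'excepti'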